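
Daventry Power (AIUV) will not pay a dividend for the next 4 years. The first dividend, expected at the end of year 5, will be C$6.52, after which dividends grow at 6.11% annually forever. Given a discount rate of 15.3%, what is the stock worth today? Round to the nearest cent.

Deferred-dividend DDM. At t=4 the remaining stream is a growing perpetuity with first payment D_5 = 6.52.
V_4 = D_5/(r−g) = 6.52/(0.153−0.0611) = 70.9467
P₀ = V_4/(1+r)^4 = 70.9467/(1+0.153)^4 = 40.1435

C$40.14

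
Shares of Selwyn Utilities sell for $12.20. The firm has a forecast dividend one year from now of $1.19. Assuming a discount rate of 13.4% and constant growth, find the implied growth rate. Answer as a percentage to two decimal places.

3.65%

From P₀ = D₁/(r − g), the implied growth is g = r − D₁/P₀.
g = 0.134 − 1.19/12.20 = 0.134 − 0.09754 = 0.03646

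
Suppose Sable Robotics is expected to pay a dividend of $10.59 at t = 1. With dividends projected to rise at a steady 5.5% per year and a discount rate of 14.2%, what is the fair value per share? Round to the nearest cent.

$121.72

Gordon growth model: P₀ = D₁/(r − g), with D₁ = 10.59 given directly.
P₀ = 10.5900 / (0.142 − 0.055) = 10.5900 / 0.087 = 121.7241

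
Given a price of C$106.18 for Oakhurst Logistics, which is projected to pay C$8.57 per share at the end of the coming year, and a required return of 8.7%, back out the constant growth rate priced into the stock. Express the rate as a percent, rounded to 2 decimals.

0.63%

From P₀ = D₁/(r − g), the implied growth is g = r − D₁/P₀.
g = 0.087 − 8.57/106.18 = 0.087 − 0.08071 = 0.00629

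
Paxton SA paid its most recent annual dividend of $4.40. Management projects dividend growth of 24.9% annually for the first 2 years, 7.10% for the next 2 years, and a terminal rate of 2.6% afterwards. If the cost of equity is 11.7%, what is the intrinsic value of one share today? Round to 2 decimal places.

$77.78

Three-stage DDM. Project D₁…D_4; terminal Gordon value at t=4 with g = 0.026; discount at r = 0.117.
D_1 = 5.4956
D_2 = 6.8640
D_3 = 7.3513
D_4 = 7.8733
TV_4 = 8.0780/(0.117−0.026) = 88.7692
P₀ = Σ Dₜ/(1+r)ᵗ + TV_4/(1+r)^4 = 77.7767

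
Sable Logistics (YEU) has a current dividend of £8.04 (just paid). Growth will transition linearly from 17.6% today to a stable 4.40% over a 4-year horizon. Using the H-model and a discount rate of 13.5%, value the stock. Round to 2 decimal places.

£115.56

H-model: P₀ = D₀[(1+g_L) + H(g_S−g_L)]/(r−g_L), with H = 4/2 = 2.
P₀ = 8.04 × [(1+0.044) + 2×(0.176−0.044)] / (0.135−0.044)
   = 8.04 × 1.3080 / 0.091 = 115.5640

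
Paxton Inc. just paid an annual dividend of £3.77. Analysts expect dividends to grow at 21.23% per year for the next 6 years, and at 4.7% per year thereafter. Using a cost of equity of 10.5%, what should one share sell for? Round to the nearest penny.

£150.35

Two-stage DDM. Project D₁…D_6 at 0.2123, terminal growth 0.047, discount at r = 0.105.
D_1 = 4.5704
D_2 = 5.5407
D_3 = 6.7169
D_4 = 8.1430
D_5 = 9.8717
D_6 = 11.9675
Terminal value at t=6: TV = D_7/(r−g) = 12.5299/(0.105−0.047) = 216.0333
P₀ = 4.5704/(1+0.105)^1 + 5.5407/(1+0.105)^2 + 6.7169/(1+0.105)^3 + 8.1430/(1+0.105)^4 + 9.8717/(1+0.105)^5 + 11.9675/(1+0.105)^6 + 216.0333/(1+0.105)^6 = 150.3517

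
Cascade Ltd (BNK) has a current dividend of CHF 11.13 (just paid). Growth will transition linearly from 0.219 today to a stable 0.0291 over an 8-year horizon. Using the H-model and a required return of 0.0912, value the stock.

CHF 320.58

H-model: P₀ = D₀[(1+g_L) + H(g_S−g_L)]/(r−g_L), with H = 8/2 = 4.
P₀ = 11.13 × [(1+0.0291) + 4×(0.219−0.0291)] / (0.0912−0.0291)
   = 11.13 × 1.7887 / 0.0621 = 320.5834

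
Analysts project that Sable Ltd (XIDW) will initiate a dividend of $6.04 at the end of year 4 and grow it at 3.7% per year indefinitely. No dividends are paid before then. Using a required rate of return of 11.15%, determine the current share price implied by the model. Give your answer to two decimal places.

Deferred-dividend DDM. At t=3 the remaining stream is a growing perpetuity with first payment D_4 = 6.04.
V_3 = D_4/(r−g) = 6.04/(0.1115−0.037) = 81.0738
P₀ = V_3/(1+r)^3 = 81.0738/(1+0.1115)^3 = 59.0408

$59.04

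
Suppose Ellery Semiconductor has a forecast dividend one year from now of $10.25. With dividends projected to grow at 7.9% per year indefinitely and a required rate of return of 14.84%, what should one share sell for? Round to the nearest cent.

$147.69

Gordon growth model: P₀ = D₁/(r − g), with D₁ = 10.25 given directly.
P₀ = 10.2500 / (0.1484 − 0.079) = 10.2500 / 0.0694 = 147.6945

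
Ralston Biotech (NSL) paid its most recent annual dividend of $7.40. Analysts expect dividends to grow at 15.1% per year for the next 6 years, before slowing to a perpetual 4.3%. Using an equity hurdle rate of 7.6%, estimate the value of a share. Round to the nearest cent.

$406.99

Two-stage DDM. Project D₁…D_6 at 0.151, terminal growth 0.043, discount at r = 0.076.
D_1 = 8.5174
D_2 = 9.8035
D_3 = 11.2839
D_4 = 12.9877
D_5 = 14.9489
D_6 = 17.2061
Terminal value at t=6: TV = D_7/(r−g) = 17.9460/(0.076−0.043) = 543.8186
P₀ = 8.5174/(1+0.076)^1 + 9.8035/(1+0.076)^2 + 11.2839/(1+0.076)^3 + 12.9877/(1+0.076)^4 + 14.9489/(1+0.076)^5 + 17.2061/(1+0.076)^6 + 543.8186/(1+0.076)^6 = 406.9947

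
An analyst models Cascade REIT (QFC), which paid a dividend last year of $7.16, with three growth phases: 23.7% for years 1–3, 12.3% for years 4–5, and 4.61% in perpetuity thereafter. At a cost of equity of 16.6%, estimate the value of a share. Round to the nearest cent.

Three-stage DDM. Project D₁…D_5; terminal Gordon value at t=5 with g = 0.0461; discount at r = 0.166.
D_1 = 8.8569
D_2 = 10.9560
D_3 = 13.5526
D_4 = 15.2196
D_5 = 17.0916
TV_5 = 17.8795/(0.166−0.0461) = 149.1199
P₀ = Σ Dₜ/(1+r)ᵗ + TV_5/(1+r)^5 = 109.5579

$109.56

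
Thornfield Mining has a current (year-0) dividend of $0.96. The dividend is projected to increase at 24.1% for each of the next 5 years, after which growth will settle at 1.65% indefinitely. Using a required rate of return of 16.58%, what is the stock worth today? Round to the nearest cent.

$14.75

Two-stage DDM. Project D₁…D_5 at 0.241, terminal growth 0.0165, discount at r = 0.1658.
D_1 = 1.1914
D_2 = 1.4785
D_3 = 1.8348
D_4 = 2.2770
D_5 = 2.8257
Terminal value at t=5: TV = D_6/(r−g) = 2.8724/(0.1658−0.0165) = 19.2388
P₀ = 1.1914/(1+0.1658)^1 + 1.4785/(1+0.1658)^2 + 1.8348/(1+0.1658)^3 + 2.2770/(1+0.1658)^4 + 2.8257/(1+0.1658)^5 + 19.2388/(1+0.1658)^5 = 14.7470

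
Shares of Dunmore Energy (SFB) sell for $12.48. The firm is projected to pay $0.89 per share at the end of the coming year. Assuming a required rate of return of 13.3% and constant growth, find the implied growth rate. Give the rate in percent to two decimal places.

6.17%

From P₀ = D₁/(r − g), the implied growth is g = r − D₁/P₀.
g = 0.133 − 0.89/12.48 = 0.133 − 0.07131 = 0.06169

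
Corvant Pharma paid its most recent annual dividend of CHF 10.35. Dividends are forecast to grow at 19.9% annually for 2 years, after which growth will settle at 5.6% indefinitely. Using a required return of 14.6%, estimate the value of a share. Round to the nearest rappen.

Two-stage DDM. Project D₁…D_2 at 0.199, terminal growth 0.056, discount at r = 0.146.
D_1 = 12.4097
D_2 = 14.8792
Terminal value at t=2: TV = D_3/(r−g) = 15.7124/(0.146−0.056) = 174.5823
P₀ = 12.4097/(1+0.146)^1 + 14.8792/(1+0.146)^2 + 174.5823/(1+0.146)^2 = 155.0905

CHF 155.09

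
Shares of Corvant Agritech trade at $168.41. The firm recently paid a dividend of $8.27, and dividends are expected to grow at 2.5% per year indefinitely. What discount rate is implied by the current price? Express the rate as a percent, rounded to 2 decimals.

7.53%

Rearranging the constant-growth DDM: r = D₁/P₀ + g.
D₁ = 8.27 × (1 + 0.025) = 8.4767.
r = 8.4767 / 168.41 + 0.025 = 0.05033 + 0.025 = 0.07533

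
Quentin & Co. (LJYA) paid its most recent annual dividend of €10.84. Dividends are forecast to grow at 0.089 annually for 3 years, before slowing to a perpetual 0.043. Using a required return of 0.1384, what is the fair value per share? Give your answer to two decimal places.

Two-stage DDM. Project D₁…D_3 at 0.089, terminal growth 0.043, discount at r = 0.1384.
D_1 = 11.8048
D_2 = 12.8554
D_3 = 13.9995
Terminal value at t=3: TV = D_4/(r−g) = 14.6015/(0.1384−0.043) = 153.0555
P₀ = 11.8048/(1+0.1384)^1 + 12.8554/(1+0.1384)^2 + 13.9995/(1+0.1384)^3 + 153.0555/(1+0.1384)^3 = 133.5227

€133.52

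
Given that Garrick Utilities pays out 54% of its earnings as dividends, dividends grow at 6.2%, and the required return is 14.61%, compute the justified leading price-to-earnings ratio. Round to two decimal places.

Justified leading P/E = b/(r−g) = 0.54/(0.1461−0.062) = 6.4209

6.42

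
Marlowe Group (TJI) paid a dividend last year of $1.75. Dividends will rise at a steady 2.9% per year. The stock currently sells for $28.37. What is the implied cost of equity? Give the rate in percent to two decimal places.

9.25%

Rearranging the constant-growth DDM: r = D₁/P₀ + g.
D₁ = 1.75 × (1 + 0.029) = 1.8007.
r = 1.8007 / 28.37 + 0.029 = 0.06347 + 0.029 = 0.09247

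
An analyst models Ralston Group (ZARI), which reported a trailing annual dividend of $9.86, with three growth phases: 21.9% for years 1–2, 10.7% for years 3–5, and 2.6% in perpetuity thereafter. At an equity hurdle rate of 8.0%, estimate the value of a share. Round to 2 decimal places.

Three-stage DDM. Project D₁…D_5; terminal Gordon value at t=5 with g = 0.026; discount at r = 0.08.
D_1 = 12.0193
D_2 = 14.6516
D_3 = 16.2193
D_4 = 17.9548
D_5 = 19.8759
TV_5 = 20.3927/(0.08−0.026) = 377.6424
P₀ = Σ Dₜ/(1+r)ᵗ + TV_5/(1+r)^5 = 320.3074

$320.31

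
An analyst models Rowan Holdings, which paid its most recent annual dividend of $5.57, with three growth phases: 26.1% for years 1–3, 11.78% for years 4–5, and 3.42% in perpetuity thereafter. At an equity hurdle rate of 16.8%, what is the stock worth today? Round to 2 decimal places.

$82.26

Three-stage DDM. Project D₁…D_5; terminal Gordon value at t=5 with g = 0.0342; discount at r = 0.168.
D_1 = 7.0238
D_2 = 8.8570
D_3 = 11.1686
D_4 = 12.4843
D_5 = 13.9550
TV_5 = 14.4322/(0.168−0.0342) = 107.8641
P₀ = Σ Dₜ/(1+r)ᵗ + TV_5/(1+r)^5 = 82.2635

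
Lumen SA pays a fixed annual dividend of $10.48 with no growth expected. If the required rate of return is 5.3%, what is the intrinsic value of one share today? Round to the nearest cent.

$197.74

Zero-growth DDM (perpetuity): P₀ = D/r = 10.48 / 0.053 = 197.7358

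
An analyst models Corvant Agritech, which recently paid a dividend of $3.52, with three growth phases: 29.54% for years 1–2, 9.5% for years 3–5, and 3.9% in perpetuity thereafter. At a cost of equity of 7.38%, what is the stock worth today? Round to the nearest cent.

Three-stage DDM. Project D₁…D_5; terminal Gordon value at t=5 with g = 0.039; discount at r = 0.0738.
D_1 = 4.5598
D_2 = 5.9068
D_3 = 6.4679
D_4 = 7.0824
D_5 = 7.7552
TV_5 = 8.0576/(0.0738−0.039) = 231.5416
P₀ = Σ Dₜ/(1+r)ᵗ + TV_5/(1+r)^5 = 187.5378

$187.54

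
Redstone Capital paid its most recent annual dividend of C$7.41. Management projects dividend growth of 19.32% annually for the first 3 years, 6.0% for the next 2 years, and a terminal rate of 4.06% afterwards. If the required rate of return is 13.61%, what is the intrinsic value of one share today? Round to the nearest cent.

Three-stage DDM. Project D₁…D_5; terminal Gordon value at t=5 with g = 0.0406; discount at r = 0.1361.
D_1 = 8.8416
D_2 = 10.5498
D_3 = 12.5880
D_4 = 13.3433
D_5 = 14.1439
TV_5 = 14.7182/(0.1361−0.0406) = 154.1168
P₀ = Σ Dₜ/(1+r)ᵗ + TV_5/(1+r)^5 = 121.4494

C$121.45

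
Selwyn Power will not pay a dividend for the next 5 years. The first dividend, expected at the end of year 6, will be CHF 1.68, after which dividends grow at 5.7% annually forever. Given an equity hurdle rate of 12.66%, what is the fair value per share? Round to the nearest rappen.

CHF 13.30

Deferred-dividend DDM. At t=5 the remaining stream is a growing perpetuity with first payment D_6 = 1.68.
V_5 = D_6/(r−g) = 1.68/(0.1266−0.057) = 24.1379
P₀ = V_5/(1+r)^5 = 24.1379/(1+0.1266)^5 = 13.3000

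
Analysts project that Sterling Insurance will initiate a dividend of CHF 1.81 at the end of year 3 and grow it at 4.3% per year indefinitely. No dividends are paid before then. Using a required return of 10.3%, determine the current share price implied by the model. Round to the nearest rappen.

Deferred-dividend DDM. At t=2 the remaining stream is a growing perpetuity with first payment D_3 = 1.81.
V_2 = D_3/(r−g) = 1.81/(0.103−0.043) = 30.1667
P₀ = V_2/(1+r)^2 = 30.1667/(1+0.103)^2 = 24.7957

CHF 24.80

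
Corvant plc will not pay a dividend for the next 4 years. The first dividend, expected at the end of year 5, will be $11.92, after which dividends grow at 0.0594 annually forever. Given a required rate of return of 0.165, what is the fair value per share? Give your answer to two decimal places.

$61.28

Deferred-dividend DDM. At t=4 the remaining stream is a growing perpetuity with first payment D_5 = 11.92.
V_4 = D_5/(r−g) = 11.92/(0.165−0.0594) = 112.8788
P₀ = V_4/(1+r)^4 = 112.8788/(1+0.165)^4 = 61.2786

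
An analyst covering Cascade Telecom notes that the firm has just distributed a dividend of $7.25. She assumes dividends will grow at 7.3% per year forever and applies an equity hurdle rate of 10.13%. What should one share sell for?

Gordon growth model: P₀ = D₁/(r − g). D₁ = 7.25 × (1 + 0.073) = 7.7792.
P₀ = 7.7792 / (0.1013 − 0.073) = 7.7792 / 0.0283 = 274.8852

$274.89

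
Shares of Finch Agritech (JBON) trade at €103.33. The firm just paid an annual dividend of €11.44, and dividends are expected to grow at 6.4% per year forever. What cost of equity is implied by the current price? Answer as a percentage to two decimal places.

18.18%

Rearranging the constant-growth DDM: r = D₁/P₀ + g.
D₁ = 11.44 × (1 + 0.064) = 12.1722.
r = 12.1722 / 103.33 + 0.064 = 0.11780 + 0.064 = 0.18180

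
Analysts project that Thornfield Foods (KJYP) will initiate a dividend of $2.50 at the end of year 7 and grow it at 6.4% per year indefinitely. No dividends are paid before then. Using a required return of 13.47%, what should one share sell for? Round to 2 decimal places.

$16.57

Deferred-dividend DDM. At t=6 the remaining stream is a growing perpetuity with first payment D_7 = 2.50.
V_6 = D_7/(r−g) = 2.50/(0.1347−0.064) = 35.3607
P₀ = V_6/(1+r)^6 = 35.3607/(1+0.1347)^6 = 16.5666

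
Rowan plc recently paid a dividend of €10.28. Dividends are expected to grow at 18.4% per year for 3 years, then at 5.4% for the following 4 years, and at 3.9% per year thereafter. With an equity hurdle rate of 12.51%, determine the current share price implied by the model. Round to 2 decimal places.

€186.35

Three-stage DDM. Project D₁…D_7; terminal Gordon value at t=7 with g = 0.039; discount at r = 0.1251.
D_1 = 12.1715
D_2 = 14.4111
D_3 = 17.0627
D_4 = 17.9841
D_5 = 18.9552
D_6 = 19.9788
D_7 = 21.0577
TV_7 = 21.8789/(0.1251−0.039) = 254.1108
P₀ = Σ Dₜ/(1+r)ᵗ + TV_7/(1+r)^7 = 186.3464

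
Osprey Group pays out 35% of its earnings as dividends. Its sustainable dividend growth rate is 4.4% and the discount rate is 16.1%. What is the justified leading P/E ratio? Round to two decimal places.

Justified leading P/E = b/(r−g) = 0.35/(0.161−0.044) = 2.9915

2.99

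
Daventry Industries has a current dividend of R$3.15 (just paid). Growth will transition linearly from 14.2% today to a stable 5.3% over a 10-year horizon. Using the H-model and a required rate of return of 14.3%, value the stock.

H-model: P₀ = D₀[(1+g_L) + H(g_S−g_L)]/(r−g_L), with H = 10/2 = 5.
P₀ = 3.15 × [(1+0.053) + 5×(0.142−0.053)] / (0.143−0.053)
   = 3.15 × 1.4980 / 0.09 = 52.4300

R$52.43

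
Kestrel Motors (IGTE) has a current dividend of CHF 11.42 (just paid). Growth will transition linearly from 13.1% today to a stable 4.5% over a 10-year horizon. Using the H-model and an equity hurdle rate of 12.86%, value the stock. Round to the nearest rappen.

CHF 201.49

H-model: P₀ = D₀[(1+g_L) + H(g_S−g_L)]/(r−g_L), with H = 10/2 = 5.
P₀ = 11.42 × [(1+0.045) + 5×(0.131−0.045)] / (0.1286−0.045)
   = 11.42 × 1.4750 / 0.0836 = 201.4892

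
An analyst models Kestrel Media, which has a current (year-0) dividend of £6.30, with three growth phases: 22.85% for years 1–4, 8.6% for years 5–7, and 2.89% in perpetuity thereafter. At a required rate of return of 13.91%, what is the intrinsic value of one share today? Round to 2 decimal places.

£122.77

Three-stage DDM. Project D₁…D_7; terminal Gordon value at t=7 with g = 0.0289; discount at r = 0.1391.
D_1 = 7.7395
D_2 = 9.5080
D_3 = 11.6806
D_4 = 14.3496
D_5 = 15.5837
D_6 = 16.9239
D_7 = 18.3794
TV_7 = 18.9105/(0.1391−0.0289) = 171.6020
P₀ = Σ Dₜ/(1+r)ᵗ + TV_7/(1+r)^7 = 122.7651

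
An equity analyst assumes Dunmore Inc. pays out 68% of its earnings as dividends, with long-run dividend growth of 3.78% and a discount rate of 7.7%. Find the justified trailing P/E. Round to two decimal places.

18.00

Justified trailing P/E = b(1+g)/(r−g) = 0.68×(1+0.0378)/(0.077−0.0378) = 18.0027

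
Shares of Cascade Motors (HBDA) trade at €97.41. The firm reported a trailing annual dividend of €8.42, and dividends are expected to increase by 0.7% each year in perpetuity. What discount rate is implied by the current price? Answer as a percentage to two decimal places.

9.40%

Rearranging the constant-growth DDM: r = D₁/P₀ + g.
D₁ = 8.42 × (1 + 0.007) = 8.4789.
r = 8.4789 / 97.41 + 0.007 = 0.08704 + 0.007 = 0.09404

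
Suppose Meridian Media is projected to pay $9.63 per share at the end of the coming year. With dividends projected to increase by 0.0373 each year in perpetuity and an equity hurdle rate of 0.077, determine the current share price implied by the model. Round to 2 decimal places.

Gordon growth model: P₀ = D₁/(r − g), with D₁ = 9.63 given directly.
P₀ = 9.6300 / (0.077 − 0.0373) = 9.6300 / 0.0397 = 242.5693

$242.57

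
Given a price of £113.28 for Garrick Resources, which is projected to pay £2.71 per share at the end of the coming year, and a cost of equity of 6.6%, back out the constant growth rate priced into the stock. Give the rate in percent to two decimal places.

From P₀ = D₁/(r − g), the implied growth is g = r − D₁/P₀.
g = 0.066 − 2.71/113.28 = 0.066 − 0.02392 = 0.04208

4.21%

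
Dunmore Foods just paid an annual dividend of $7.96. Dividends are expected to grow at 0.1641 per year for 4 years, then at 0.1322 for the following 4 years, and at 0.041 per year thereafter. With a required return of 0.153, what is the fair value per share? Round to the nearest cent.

$135.71

Three-stage DDM. Project D₁…D_8; terminal Gordon value at t=8 with g = 0.041; discount at r = 0.153.
D_1 = 9.2662
D_2 = 10.7868
D_3 = 12.5569
D_4 = 14.6175
D_5 = 16.5500
D_6 = 18.7379
D_7 = 21.2150
D_8 = 24.0197
TV_8 = 25.0045/(0.153−0.041) = 223.2541
P₀ = Σ Dₜ/(1+r)ᵗ + TV_8/(1+r)^8 = 135.7090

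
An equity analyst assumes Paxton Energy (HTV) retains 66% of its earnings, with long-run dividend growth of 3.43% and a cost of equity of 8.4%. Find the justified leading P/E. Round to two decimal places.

6.84

Payout ratio b = 1 − 0.66 = 0.34.
Justified leading P/E = b/(r−g) = 0.34/(0.084−0.0343) = 6.8410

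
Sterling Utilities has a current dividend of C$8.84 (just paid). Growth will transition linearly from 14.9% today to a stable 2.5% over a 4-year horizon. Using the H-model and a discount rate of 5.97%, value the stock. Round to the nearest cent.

H-model: P₀ = D₀[(1+g_L) + H(g_S−g_L)]/(r−g_L), with H = 4/2 = 2.
P₀ = 8.84 × [(1+0.025) + 2×(0.149−0.025)] / (0.0597−0.025)
   = 8.84 × 1.2730 / 0.0347 = 324.3032

C$324.30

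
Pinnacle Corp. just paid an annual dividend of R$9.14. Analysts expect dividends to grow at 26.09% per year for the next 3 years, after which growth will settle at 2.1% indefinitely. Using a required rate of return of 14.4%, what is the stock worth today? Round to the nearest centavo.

R$135.00

Two-stage DDM. Project D₁…D_3 at 0.2609, terminal growth 0.021, discount at r = 0.144.
D_1 = 11.5246
D_2 = 14.5314
D_3 = 18.3226
Terminal value at t=3: TV = D_4/(r−g) = 18.7074/(0.144−0.021) = 152.0928
P₀ = 11.5246/(1+0.144)^1 + 14.5314/(1+0.144)^2 + 18.3226/(1+0.144)^3 + 152.0928/(1+0.144)^3 = 135.0006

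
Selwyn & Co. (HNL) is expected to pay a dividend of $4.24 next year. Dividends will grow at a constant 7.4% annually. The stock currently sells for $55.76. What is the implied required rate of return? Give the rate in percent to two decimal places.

15.00%

Rearranging the constant-growth DDM: r = D₁/P₀ + g.
r = 4.2400 / 55.76 + 0.074 = 0.07604 + 0.074 = 0.15004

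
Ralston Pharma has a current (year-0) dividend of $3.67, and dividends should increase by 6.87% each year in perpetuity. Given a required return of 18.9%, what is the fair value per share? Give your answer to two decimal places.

Gordon growth model: P₀ = D₁/(r − g). D₁ = 3.67 × (1 + 0.0687) = 3.9221.
P₀ = 3.9221 / (0.189 − 0.0687) = 3.9221 / 0.1203 = 32.6029

$32.60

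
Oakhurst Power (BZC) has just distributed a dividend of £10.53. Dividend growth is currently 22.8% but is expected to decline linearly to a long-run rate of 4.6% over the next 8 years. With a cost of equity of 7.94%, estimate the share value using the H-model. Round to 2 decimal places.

H-model: P₀ = D₀[(1+g_L) + H(g_S−g_L)]/(r−g_L), with H = 8/2 = 4.
P₀ = 10.53 × [(1+0.046) + 4×(0.228−0.046)] / (0.0794−0.046)
   = 10.53 × 1.7740 / 0.0334 = 559.2880

£559.29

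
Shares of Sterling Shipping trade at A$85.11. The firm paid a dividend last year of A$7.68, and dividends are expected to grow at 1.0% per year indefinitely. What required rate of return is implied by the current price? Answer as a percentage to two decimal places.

10.11%

Rearranging the constant-growth DDM: r = D₁/P₀ + g.
D₁ = 7.68 × (1 + 0.01) = 7.7568.
r = 7.7568 / 85.11 + 0.01 = 0.09114 + 0.01 = 0.10114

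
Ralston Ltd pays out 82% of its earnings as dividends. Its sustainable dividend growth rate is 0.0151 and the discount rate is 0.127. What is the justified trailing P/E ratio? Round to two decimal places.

Justified trailing P/E = b(1+g)/(r−g) = 0.82×(1+0.0151)/(0.127−0.0151) = 7.4386

7.44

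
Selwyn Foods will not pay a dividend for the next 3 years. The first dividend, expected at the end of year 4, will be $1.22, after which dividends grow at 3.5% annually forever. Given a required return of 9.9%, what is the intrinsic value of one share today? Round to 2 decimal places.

Deferred-dividend DDM. At t=3 the remaining stream is a growing perpetuity with first payment D_4 = 1.22.
V_3 = D_4/(r−g) = 1.22/(0.099−0.035) = 19.0625
P₀ = V_3/(1+r)^3 = 19.0625/(1+0.099)^3 = 14.3611

$14.36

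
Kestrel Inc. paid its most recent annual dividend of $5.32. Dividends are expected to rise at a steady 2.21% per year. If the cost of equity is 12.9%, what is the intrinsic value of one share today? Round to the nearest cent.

$50.87

Gordon growth model: P₀ = D₁/(r − g). D₁ = 5.32 × (1 + 0.0221) = 5.4376.
P₀ = 5.4376 / (0.129 − 0.0221) = 5.4376 / 0.1069 = 50.8660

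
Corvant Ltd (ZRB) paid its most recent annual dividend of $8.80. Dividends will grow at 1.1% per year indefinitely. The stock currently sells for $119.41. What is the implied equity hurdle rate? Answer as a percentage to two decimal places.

8.55%

Rearranging the constant-growth DDM: r = D₁/P₀ + g.
D₁ = 8.80 × (1 + 0.011) = 8.8968.
r = 8.8968 / 119.41 + 0.011 = 0.07451 + 0.011 = 0.08551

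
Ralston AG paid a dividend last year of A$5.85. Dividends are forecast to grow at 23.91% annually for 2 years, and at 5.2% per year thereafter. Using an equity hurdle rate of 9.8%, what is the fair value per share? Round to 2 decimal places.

A$184.43

Two-stage DDM. Project D₁…D_2 at 0.2391, terminal growth 0.052, discount at r = 0.098.
D_1 = 7.2487
D_2 = 8.9819
Terminal value at t=2: TV = D_3/(r−g) = 9.4490/(0.098−0.052) = 205.4123
P₀ = 7.2487/(1+0.098)^1 + 8.9819/(1+0.098)^2 + 205.4123/(1+0.098)^2 = 184.4331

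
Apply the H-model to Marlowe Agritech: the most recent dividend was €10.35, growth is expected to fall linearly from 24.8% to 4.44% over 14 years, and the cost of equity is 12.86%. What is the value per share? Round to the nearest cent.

H-model: P₀ = D₀[(1+g_L) + H(g_S−g_L)]/(r−g_L), with H = 14/2 = 7.
P₀ = 10.35 × [(1+0.0444) + 7×(0.248−0.0444)] / (0.1286−0.0444)
   = 10.35 × 2.4696 / 0.0842 = 303.5672

€303.57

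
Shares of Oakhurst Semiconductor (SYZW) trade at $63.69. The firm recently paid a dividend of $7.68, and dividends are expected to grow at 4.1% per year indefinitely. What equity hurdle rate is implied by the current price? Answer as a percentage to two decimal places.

16.65%

Rearranging the constant-growth DDM: r = D₁/P₀ + g.
D₁ = 7.68 × (1 + 0.041) = 7.9949.
r = 7.9949 / 63.69 + 0.041 = 0.12553 + 0.041 = 0.16653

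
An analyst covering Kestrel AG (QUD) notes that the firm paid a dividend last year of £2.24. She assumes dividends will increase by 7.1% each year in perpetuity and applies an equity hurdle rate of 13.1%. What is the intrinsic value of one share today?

Gordon growth model: P₀ = D₁/(r − g). D₁ = 2.24 × (1 + 0.071) = 2.3990.
P₀ = 2.3990 / (0.131 − 0.071) = 2.3990 / 0.06 = 39.9840

£39.98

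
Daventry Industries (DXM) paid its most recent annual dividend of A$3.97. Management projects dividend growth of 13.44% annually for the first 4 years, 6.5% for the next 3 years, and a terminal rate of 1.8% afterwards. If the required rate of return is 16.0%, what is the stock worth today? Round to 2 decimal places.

Three-stage DDM. Project D₁…D_7; terminal Gordon value at t=7 with g = 0.018; discount at r = 0.16.
D_1 = 4.5036
D_2 = 5.1088
D_3 = 5.7955
D_4 = 6.5744
D_5 = 7.0017
D_6 = 7.4568
D_7 = 7.9415
TV_7 = 8.0845/(0.16−0.018) = 56.9329
P₀ = Σ Dₜ/(1+r)ᵗ + TV_7/(1+r)^7 = 44.3717

A$44.37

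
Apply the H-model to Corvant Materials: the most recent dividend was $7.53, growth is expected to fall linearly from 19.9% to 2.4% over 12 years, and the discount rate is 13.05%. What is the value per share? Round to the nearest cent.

H-model: P₀ = D₀[(1+g_L) + H(g_S−g_L)]/(r−g_L), with H = 12/2 = 6.
P₀ = 7.53 × [(1+0.024) + 6×(0.199−0.024)] / (0.1305−0.024)
   = 7.53 × 2.0740 / 0.1065 = 146.6406

$146.64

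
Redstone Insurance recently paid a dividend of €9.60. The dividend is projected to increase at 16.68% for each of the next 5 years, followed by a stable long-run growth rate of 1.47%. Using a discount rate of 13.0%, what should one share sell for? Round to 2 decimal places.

Two-stage DDM. Project D₁…D_5 at 0.1668, terminal growth 0.0147, discount at r = 0.13.
D_1 = 11.2013
D_2 = 13.0697
D_3 = 15.2497
D_4 = 17.7933
D_5 = 20.7612
Terminal value at t=5: TV = D_6/(r−g) = 21.0664/(0.13−0.0147) = 182.7097
P₀ = 11.2013/(1+0.13)^1 + 13.0697/(1+0.13)^2 + 15.2497/(1+0.13)^3 + 17.7933/(1+0.13)^4 + 20.7612/(1+0.13)^5 + 182.7097/(1+0.13)^5 = 152.0657

€152.07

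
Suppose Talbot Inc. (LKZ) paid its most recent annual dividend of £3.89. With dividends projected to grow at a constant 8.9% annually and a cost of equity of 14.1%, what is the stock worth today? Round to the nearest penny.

Gordon growth model: P₀ = D₁/(r − g). D₁ = 3.89 × (1 + 0.089) = 4.2362.
P₀ = 4.2362 / (0.141 − 0.089) = 4.2362 / 0.052 = 81.4656

£81.47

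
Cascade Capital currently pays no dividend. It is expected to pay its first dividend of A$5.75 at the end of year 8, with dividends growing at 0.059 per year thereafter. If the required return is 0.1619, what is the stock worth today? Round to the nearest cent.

A$19.55

Deferred-dividend DDM. At t=7 the remaining stream is a growing perpetuity with first payment D_8 = 5.75.
V_7 = D_8/(r−g) = 5.75/(0.1619−0.059) = 55.8795
P₀ = V_7/(1+r)^7 = 55.8795/(1+0.1619)^7 = 19.5466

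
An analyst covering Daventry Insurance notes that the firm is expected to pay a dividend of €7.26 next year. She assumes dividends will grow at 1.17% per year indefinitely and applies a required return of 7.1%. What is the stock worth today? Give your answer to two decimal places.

€122.43

Gordon growth model: P₀ = D₁/(r − g), with D₁ = 7.26 given directly.
P₀ = 7.2600 / (0.071 − 0.0117) = 7.2600 / 0.0593 = 122.4283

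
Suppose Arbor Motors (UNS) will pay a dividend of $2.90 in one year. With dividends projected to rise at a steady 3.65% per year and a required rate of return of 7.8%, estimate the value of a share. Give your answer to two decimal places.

$69.88

Gordon growth model: P₀ = D₁/(r − g), with D₁ = 2.90 given directly.
P₀ = 2.9000 / (0.078 − 0.0365) = 2.9000 / 0.0415 = 69.8795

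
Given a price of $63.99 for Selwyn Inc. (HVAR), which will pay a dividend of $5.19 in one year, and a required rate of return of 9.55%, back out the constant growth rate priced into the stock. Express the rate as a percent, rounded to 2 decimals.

1.44%

From P₀ = D₁/(r − g), the implied growth is g = r − D₁/P₀.
g = 0.0955 − 5.19/63.99 = 0.0955 − 0.08111 = 0.01439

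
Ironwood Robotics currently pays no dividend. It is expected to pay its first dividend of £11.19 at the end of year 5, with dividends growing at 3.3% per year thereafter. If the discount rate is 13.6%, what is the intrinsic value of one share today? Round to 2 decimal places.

Deferred-dividend DDM. At t=4 the remaining stream is a growing perpetuity with first payment D_5 = 11.19.
V_4 = D_5/(r−g) = 11.19/(0.136−0.033) = 108.6408
P₀ = V_4/(1+r)^4 = 108.6408/(1+0.136)^4 = 65.2348

£65.23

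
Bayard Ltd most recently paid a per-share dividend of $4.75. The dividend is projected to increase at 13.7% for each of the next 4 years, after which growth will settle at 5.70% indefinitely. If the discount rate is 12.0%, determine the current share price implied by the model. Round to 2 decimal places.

Two-stage DDM. Project D₁…D_4 at 0.137, terminal growth 0.057, discount at r = 0.12.
D_1 = 5.4008
D_2 = 6.1407
D_3 = 6.9819
D_4 = 7.9384
Terminal value at t=4: TV = D_5/(r−g) = 8.3909/(0.12−0.057) = 133.1895
P₀ = 5.4008/(1+0.12)^1 + 6.1407/(1+0.12)^2 + 6.9819/(1+0.12)^3 + 7.9384/(1+0.12)^4 + 133.1895/(1+0.12)^4 = 104.3763

$104.38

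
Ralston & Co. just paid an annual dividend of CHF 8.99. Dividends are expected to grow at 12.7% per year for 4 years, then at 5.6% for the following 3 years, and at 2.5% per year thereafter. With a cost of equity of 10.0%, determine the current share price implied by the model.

Three-stage DDM. Project D₁…D_7; terminal Gordon value at t=7 with g = 0.025; discount at r = 0.1.
D_1 = 10.1317
D_2 = 11.4185
D_3 = 12.8686
D_4 = 14.5029
D_5 = 15.3151
D_6 = 16.1727
D_7 = 17.0784
TV_7 = 17.5054/(0.1−0.025) = 233.4048
P₀ = Σ Dₜ/(1+r)ᵗ + TV_7/(1+r)^7 = 185.3975

CHF 185.40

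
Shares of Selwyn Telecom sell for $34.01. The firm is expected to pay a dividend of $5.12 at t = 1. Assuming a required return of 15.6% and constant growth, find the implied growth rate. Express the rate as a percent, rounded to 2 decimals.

0.55%

From P₀ = D₁/(r − g), the implied growth is g = r − D₁/P₀.
g = 0.156 − 5.12/34.01 = 0.156 − 0.15054 = 0.00546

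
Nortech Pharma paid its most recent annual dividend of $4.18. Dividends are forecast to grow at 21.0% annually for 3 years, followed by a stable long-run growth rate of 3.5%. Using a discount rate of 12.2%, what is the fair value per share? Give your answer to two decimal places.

Two-stage DDM. Project D₁…D_3 at 0.21, terminal growth 0.035, discount at r = 0.122.
D_1 = 5.0578
D_2 = 6.1199
D_3 = 7.4051
Terminal value at t=3: TV = D_4/(r−g) = 7.6643/(0.122−0.035) = 88.0955
P₀ = 5.0578/(1+0.122)^1 + 6.1199/(1+0.122)^2 + 7.4051/(1+0.122)^3 + 88.0955/(1+0.122)^3 = 76.9818

$76.98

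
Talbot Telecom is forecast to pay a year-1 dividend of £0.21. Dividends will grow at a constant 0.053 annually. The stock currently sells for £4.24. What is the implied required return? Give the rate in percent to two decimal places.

Rearranging the constant-growth DDM: r = D₁/P₀ + g.
r = 0.2100 / 4.24 + 0.053 = 0.04953 + 0.053 = 0.10253

10.25%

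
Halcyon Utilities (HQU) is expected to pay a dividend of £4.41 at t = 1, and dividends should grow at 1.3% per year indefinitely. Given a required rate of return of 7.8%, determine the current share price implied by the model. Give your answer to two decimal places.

Gordon growth model: P₀ = D₁/(r − g), with D₁ = 4.41 given directly.
P₀ = 4.4100 / (0.078 − 0.013) = 4.4100 / 0.065 = 67.8462

£67.85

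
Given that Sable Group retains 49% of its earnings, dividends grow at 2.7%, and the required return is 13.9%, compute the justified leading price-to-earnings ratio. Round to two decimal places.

4.55

Payout ratio b = 1 − 0.49 = 0.51.
Justified leading P/E = b/(r−g) = 0.51/(0.139−0.027) = 4.5536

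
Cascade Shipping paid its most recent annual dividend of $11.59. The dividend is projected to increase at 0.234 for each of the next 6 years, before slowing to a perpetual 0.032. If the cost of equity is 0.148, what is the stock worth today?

$249.28

Two-stage DDM. Project D₁…D_6 at 0.234, terminal growth 0.032, discount at r = 0.148.
D_1 = 14.3021
D_2 = 17.6487
D_3 = 21.7785
D_4 = 26.8747
D_5 = 33.1634
D_6 = 40.9237
Terminal value at t=6: TV = D_7/(r−g) = 42.2332/(0.148−0.032) = 364.0794
P₀ = 14.3021/(1+0.148)^1 + 17.6487/(1+0.148)^2 + 21.7785/(1+0.148)^3 + 26.8747/(1+0.148)^4 + 33.1634/(1+0.148)^5 + 40.9237/(1+0.148)^6 + 364.0794/(1+0.148)^6 = 249.2820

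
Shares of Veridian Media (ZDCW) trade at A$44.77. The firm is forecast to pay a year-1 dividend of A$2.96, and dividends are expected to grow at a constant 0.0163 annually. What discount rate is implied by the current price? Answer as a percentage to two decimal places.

Rearranging the constant-growth DDM: r = D₁/P₀ + g.
r = 2.9600 / 44.77 + 0.0163 = 0.06612 + 0.0163 = 0.08242

8.24%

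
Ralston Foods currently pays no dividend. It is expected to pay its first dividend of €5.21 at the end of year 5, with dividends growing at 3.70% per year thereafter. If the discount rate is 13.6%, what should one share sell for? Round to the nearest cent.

Deferred-dividend DDM. At t=4 the remaining stream is a growing perpetuity with first payment D_5 = 5.21.
V_4 = D_5/(r−g) = 5.21/(0.136−0.037) = 52.6263
P₀ = V_4/(1+r)^4 = 52.6263/(1+0.136)^4 = 31.6002

€31.60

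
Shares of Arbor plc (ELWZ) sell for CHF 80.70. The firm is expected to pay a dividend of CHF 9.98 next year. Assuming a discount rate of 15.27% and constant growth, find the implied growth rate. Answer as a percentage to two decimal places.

From P₀ = D₁/(r − g), the implied growth is g = r − D₁/P₀.
g = 0.1527 − 9.98/80.70 = 0.1527 − 0.12367 = 0.02903

2.90%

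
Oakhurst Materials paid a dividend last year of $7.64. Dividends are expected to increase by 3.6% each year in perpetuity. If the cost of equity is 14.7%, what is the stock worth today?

$71.31

Gordon growth model: P₀ = D₁/(r − g). D₁ = 7.64 × (1 + 0.036) = 7.9150.
P₀ = 7.9150 / (0.147 − 0.036) = 7.9150 / 0.111 = 71.3067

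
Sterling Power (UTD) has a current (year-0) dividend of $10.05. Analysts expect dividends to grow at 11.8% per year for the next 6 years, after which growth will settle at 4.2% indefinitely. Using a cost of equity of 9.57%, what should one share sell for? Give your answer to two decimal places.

$284.81

Two-stage DDM. Project D₁…D_6 at 0.118, terminal growth 0.042, discount at r = 0.0957.
D_1 = 11.2359
D_2 = 12.5617
D_3 = 14.0440
D_4 = 15.7012
D_5 = 17.5540
D_6 = 19.6253
Terminal value at t=6: TV = D_7/(r−g) = 20.4496/(0.0957−0.042) = 380.8117
P₀ = 11.2359/(1+0.0957)^1 + 12.5617/(1+0.0957)^2 + 14.0440/(1+0.0957)^3 + 15.7012/(1+0.0957)^4 + 17.5540/(1+0.0957)^5 + 19.6253/(1+0.0957)^6 + 380.8117/(1+0.0957)^6 = 284.8138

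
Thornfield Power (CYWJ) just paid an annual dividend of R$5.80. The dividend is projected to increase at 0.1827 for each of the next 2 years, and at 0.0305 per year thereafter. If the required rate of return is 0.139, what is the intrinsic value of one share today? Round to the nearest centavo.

R$71.67

Two-stage DDM. Project D₁…D_2 at 0.1827, terminal growth 0.0305, discount at r = 0.139.
D_1 = 6.8597
D_2 = 8.1129
Terminal value at t=2: TV = D_3/(r−g) = 8.3604/(0.139−0.0305) = 77.0540
P₀ = 6.8597/(1+0.139)^1 + 8.1129/(1+0.139)^2 + 77.0540/(1+0.139)^2 = 71.6709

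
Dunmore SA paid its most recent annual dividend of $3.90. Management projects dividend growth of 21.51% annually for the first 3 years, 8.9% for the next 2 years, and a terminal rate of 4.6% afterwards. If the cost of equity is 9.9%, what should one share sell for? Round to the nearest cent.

Three-stage DDM. Project D₁…D_5; terminal Gordon value at t=5 with g = 0.046; discount at r = 0.099.
D_1 = 4.7389
D_2 = 5.7582
D_3 = 6.9968
D_4 = 7.6195
D_5 = 8.2977
TV_5 = 8.6794/(0.099−0.046) = 163.7617
P₀ = Σ Dₜ/(1+r)ᵗ + TV_5/(1+r)^5 = 126.8962

$126.90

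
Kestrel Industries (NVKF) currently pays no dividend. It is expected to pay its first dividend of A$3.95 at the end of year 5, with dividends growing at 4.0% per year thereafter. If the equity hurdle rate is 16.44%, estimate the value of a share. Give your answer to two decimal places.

A$17.27

Deferred-dividend DDM. At t=4 the remaining stream is a growing perpetuity with first payment D_5 = 3.95.
V_4 = D_5/(r−g) = 3.95/(0.1644−0.04) = 31.7524
P₀ = V_4/(1+r)^4 = 31.7524/(1+0.1644)^4 = 17.2730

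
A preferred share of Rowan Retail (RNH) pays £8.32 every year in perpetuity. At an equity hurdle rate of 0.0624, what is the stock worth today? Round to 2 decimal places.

£133.33

Zero-growth DDM (perpetuity): P₀ = D/r = 8.32 / 0.0624 = 133.3333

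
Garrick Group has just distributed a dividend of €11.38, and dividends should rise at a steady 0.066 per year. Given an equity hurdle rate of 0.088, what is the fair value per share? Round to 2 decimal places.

Gordon growth model: P₀ = D₁/(r − g). D₁ = 11.38 × (1 + 0.066) = 12.1311.
P₀ = 12.1311 / (0.088 − 0.066) = 12.1311 / 0.022 = 551.4127

€551.41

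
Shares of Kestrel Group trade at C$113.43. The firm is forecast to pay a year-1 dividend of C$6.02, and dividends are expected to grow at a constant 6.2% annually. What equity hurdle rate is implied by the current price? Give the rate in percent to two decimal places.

11.51%

Rearranging the constant-growth DDM: r = D₁/P₀ + g.
r = 6.0200 / 113.43 + 0.062 = 0.05307 + 0.062 = 0.11507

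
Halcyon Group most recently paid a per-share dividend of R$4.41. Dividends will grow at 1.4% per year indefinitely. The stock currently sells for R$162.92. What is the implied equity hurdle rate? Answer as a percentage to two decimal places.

Rearranging the constant-growth DDM: r = D₁/P₀ + g.
D₁ = 4.41 × (1 + 0.014) = 4.4717.
r = 4.4717 / 162.92 + 0.014 = 0.02745 + 0.014 = 0.04145

4.14%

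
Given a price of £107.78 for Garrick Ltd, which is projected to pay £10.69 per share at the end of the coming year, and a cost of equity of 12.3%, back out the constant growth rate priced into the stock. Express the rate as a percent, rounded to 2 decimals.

From P₀ = D₁/(r − g), the implied growth is g = r − D₁/P₀.
g = 0.123 − 10.69/107.78 = 0.123 − 0.09918 = 0.02382

2.38%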